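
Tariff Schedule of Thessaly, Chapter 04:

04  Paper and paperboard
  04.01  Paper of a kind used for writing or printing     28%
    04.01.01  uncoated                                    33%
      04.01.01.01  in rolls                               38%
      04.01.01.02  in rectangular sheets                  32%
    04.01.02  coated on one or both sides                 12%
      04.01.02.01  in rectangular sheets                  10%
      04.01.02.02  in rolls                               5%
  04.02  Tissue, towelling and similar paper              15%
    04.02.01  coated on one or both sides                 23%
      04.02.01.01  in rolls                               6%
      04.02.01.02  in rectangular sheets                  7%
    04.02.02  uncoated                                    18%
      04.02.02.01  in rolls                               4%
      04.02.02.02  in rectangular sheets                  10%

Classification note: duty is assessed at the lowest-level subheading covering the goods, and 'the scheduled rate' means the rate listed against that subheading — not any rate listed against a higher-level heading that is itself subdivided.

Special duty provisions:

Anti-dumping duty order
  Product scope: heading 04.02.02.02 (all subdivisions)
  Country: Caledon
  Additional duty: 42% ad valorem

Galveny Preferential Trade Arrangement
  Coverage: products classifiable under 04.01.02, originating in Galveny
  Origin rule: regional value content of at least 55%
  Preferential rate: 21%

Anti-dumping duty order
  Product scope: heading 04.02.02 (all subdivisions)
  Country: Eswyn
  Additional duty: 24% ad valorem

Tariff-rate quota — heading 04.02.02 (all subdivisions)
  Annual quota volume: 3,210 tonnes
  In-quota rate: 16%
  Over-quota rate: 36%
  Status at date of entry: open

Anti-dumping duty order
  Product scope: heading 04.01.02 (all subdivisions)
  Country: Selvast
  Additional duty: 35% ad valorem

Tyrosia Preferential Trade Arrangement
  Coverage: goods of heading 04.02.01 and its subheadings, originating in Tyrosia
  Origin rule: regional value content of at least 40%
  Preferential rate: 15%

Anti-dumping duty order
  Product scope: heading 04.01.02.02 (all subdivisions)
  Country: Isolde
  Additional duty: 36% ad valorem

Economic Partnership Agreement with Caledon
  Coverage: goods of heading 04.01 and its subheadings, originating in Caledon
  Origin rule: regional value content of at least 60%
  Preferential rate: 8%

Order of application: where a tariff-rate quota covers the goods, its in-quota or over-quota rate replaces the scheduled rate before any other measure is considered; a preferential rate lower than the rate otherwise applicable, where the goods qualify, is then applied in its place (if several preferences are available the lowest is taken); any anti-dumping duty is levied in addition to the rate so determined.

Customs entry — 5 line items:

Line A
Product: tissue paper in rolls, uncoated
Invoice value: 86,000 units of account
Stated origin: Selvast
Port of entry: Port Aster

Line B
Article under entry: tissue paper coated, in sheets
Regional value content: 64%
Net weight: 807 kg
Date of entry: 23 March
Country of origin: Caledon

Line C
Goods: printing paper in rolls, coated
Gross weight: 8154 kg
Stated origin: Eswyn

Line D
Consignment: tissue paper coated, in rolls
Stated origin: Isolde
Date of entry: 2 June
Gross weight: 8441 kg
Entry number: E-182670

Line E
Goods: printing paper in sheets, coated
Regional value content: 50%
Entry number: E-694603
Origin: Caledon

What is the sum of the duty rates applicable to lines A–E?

44%

Line A: tissue paper → 04.02; uncoated → 04.02.02; in rolls → 04.02.02.01. Scheduled 4%. quota on 04.02.02 open → in-quota 16%. → 16%.
Line B: tissue paper → 04.02; coated → 04.02.01; in sheets → 04.02.01.02. Scheduled 7%. Caledon agreement on 04.01: 04.02.01.02 not covered. → 7%.
Line C: printing paper → 04.01; coated → 04.01.02; in rolls → 04.01.02.02. Scheduled 5%. No special measure applies. → 5%.
Line D: tissue paper → 04.02; coated → 04.02.01; in rolls → 04.02.01.01. Scheduled 6%. No special measure applies. → 6%.
Line E: printing paper → 04.01; coated → 04.01.02; in sheets → 04.01.02.01. Scheduled 10%. Caledon agreement on 04.01: RVC < 60%. → 10%.
Sum: 16% + 7% + 5% + 6% + 10% = 44%.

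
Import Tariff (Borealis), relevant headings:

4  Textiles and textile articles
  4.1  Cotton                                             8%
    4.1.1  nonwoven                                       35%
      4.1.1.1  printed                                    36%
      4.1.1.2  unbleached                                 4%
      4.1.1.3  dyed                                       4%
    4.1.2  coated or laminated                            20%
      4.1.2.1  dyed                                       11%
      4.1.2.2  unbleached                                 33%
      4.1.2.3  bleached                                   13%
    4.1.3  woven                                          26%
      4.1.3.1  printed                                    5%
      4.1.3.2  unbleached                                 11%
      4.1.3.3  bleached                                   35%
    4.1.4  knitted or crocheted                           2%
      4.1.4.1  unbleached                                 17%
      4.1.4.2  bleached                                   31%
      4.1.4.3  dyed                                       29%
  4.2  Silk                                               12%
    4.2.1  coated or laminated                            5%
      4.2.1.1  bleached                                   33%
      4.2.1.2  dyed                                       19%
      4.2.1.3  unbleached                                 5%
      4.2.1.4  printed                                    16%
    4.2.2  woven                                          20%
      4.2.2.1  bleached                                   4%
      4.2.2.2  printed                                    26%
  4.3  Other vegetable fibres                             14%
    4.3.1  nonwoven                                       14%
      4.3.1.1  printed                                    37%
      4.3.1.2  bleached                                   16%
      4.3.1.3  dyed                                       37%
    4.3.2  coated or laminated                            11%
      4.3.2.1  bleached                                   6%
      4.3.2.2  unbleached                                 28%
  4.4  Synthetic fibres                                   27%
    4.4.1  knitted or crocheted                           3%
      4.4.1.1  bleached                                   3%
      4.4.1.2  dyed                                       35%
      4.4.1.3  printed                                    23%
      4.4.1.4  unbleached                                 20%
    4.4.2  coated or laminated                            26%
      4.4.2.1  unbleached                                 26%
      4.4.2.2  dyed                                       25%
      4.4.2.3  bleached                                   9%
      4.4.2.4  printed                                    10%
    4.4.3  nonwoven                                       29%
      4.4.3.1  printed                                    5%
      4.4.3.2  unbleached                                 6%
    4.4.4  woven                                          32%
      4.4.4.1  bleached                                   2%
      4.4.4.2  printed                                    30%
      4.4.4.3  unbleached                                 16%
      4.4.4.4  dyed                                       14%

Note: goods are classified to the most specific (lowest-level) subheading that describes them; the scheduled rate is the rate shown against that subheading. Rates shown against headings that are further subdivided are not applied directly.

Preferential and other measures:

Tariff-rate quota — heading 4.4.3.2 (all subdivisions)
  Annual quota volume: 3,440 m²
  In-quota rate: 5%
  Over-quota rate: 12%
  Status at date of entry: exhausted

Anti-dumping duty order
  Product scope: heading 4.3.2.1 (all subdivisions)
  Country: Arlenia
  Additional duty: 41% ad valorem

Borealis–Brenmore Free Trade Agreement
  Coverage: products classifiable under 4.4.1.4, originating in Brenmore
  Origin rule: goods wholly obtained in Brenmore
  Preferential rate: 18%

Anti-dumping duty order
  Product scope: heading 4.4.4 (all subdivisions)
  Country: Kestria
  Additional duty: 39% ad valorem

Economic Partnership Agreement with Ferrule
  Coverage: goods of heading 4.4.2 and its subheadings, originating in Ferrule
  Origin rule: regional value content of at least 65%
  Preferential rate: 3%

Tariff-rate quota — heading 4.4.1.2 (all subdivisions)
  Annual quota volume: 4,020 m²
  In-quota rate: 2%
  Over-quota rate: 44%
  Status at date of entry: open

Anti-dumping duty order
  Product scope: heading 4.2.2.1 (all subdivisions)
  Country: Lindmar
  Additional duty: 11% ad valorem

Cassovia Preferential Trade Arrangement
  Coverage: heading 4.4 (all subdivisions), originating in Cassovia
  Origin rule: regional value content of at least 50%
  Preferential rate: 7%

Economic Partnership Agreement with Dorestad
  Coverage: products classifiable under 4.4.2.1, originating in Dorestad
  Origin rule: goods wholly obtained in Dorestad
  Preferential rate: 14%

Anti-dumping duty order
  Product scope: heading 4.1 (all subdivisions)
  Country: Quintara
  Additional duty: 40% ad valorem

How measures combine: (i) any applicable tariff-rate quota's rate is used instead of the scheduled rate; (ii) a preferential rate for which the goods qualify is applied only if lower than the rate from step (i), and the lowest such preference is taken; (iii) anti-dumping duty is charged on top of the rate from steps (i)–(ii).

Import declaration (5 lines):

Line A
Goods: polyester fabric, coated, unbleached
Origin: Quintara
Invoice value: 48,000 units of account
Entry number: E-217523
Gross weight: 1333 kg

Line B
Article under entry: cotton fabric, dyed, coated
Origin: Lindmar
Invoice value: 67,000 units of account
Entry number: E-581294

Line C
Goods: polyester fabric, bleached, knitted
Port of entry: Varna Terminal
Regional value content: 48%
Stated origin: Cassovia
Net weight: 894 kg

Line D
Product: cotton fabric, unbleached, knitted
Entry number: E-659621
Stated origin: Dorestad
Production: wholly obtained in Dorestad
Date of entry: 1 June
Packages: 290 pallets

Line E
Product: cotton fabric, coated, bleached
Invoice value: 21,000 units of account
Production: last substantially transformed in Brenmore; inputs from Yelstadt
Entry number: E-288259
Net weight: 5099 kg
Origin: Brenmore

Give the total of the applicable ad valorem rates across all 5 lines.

70%

Line A: polyester → 4.4; coated → 4.4.2; unbleached → 4.4.2.1. Scheduled 26%. No special measure applies. → 26%.
Line B: cotton → 4.1; coated → 4.1.2; dyed → 4.1.2.1. Scheduled 11%. No special measure applies. → 11%.
Line C: polyester → 4.4; knitted → 4.4.1; bleached → 4.4.1.1. Scheduled 3%. Cassovia agreement on 4.4: RVC < 50%. → 3%.
Line D: cotton → 4.1; knitted → 4.1.4; unbleached → 4.1.4.1. Scheduled 17%. Dorestad agreement on 4.4.2.1: 4.1.4.1 not covered. → 17%.
Line E: cotton → 4.1; coated → 4.1.2; bleached → 4.1.2.3. Scheduled 13%. Brenmore agreement on 4.4.1.4: 4.1.2.3 not covered. → 13%.
Sum: 26% + 11% + 3% + 17% + 13% = 70%.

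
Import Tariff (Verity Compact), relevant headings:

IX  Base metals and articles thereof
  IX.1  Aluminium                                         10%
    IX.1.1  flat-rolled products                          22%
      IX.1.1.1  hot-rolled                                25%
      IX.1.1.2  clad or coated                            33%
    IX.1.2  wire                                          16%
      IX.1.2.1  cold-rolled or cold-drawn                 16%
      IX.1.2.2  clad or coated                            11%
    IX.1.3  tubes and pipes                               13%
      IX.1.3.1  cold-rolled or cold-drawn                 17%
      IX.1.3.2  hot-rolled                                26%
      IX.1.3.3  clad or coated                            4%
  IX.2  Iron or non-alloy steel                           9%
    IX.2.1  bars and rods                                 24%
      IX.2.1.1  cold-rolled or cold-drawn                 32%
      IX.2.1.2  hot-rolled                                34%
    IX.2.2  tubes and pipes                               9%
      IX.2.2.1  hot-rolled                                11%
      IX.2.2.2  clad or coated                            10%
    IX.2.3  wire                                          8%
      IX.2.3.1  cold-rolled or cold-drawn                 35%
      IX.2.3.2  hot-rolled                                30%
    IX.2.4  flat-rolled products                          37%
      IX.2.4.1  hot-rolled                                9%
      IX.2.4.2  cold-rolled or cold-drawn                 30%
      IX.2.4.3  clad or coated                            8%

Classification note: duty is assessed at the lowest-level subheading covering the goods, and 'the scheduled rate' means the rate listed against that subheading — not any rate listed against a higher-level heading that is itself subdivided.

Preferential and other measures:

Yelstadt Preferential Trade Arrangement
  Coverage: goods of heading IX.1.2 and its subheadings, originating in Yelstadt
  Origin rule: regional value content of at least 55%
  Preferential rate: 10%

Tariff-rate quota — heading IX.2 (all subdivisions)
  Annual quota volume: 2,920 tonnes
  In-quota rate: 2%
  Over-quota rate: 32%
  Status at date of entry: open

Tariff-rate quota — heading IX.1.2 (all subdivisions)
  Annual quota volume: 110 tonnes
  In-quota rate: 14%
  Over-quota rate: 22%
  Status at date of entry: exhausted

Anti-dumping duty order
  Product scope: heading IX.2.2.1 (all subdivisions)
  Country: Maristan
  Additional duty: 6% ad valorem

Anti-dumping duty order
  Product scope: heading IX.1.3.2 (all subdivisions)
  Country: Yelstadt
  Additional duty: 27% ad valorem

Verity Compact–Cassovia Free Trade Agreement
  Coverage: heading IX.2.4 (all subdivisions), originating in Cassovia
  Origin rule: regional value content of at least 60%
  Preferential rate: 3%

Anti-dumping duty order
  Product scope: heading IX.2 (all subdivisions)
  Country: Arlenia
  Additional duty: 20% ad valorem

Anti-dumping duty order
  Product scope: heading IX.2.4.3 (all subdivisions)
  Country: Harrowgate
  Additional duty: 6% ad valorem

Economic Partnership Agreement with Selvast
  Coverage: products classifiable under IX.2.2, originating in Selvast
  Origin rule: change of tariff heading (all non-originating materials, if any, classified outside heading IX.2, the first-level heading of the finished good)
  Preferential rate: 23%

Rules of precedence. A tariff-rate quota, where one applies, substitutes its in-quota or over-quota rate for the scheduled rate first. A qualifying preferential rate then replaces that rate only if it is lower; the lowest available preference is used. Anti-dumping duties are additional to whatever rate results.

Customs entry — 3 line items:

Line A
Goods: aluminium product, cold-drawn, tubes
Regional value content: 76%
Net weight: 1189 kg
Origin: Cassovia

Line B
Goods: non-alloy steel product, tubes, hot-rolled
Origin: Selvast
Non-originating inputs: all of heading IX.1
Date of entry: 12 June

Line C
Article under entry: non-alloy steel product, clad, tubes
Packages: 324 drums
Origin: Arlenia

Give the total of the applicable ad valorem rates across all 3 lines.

41%

Line A: aluminium → IX.1; tubes → IX.1.3; cold-drawn → IX.1.3.1. Scheduled 17%. Cassovia agreement on IX.2.4: IX.1.3.1 not covered. → 17%.
Line B: non-alloy steel → IX.2; tubes → IX.2.2; hot-rolled → IX.2.2.1. Scheduled 11%. quota on IX.2 open → in-quota 2%; Selvast agreement on IX.2.2: CTH met → 23% available; preference 23% not lower than 2% → no reduction. → 2%.
Line C: non-alloy steel → IX.2; tubes → IX.2.2; clad → IX.2.2.2. Scheduled 10%. quota on IX.2 open → in-quota 2%; anti-dumping (Arlenia, IX.2): +20%; total 2% + 20% = 22%. → 22%.
Sum: 17% + 2% + 22% = 41%.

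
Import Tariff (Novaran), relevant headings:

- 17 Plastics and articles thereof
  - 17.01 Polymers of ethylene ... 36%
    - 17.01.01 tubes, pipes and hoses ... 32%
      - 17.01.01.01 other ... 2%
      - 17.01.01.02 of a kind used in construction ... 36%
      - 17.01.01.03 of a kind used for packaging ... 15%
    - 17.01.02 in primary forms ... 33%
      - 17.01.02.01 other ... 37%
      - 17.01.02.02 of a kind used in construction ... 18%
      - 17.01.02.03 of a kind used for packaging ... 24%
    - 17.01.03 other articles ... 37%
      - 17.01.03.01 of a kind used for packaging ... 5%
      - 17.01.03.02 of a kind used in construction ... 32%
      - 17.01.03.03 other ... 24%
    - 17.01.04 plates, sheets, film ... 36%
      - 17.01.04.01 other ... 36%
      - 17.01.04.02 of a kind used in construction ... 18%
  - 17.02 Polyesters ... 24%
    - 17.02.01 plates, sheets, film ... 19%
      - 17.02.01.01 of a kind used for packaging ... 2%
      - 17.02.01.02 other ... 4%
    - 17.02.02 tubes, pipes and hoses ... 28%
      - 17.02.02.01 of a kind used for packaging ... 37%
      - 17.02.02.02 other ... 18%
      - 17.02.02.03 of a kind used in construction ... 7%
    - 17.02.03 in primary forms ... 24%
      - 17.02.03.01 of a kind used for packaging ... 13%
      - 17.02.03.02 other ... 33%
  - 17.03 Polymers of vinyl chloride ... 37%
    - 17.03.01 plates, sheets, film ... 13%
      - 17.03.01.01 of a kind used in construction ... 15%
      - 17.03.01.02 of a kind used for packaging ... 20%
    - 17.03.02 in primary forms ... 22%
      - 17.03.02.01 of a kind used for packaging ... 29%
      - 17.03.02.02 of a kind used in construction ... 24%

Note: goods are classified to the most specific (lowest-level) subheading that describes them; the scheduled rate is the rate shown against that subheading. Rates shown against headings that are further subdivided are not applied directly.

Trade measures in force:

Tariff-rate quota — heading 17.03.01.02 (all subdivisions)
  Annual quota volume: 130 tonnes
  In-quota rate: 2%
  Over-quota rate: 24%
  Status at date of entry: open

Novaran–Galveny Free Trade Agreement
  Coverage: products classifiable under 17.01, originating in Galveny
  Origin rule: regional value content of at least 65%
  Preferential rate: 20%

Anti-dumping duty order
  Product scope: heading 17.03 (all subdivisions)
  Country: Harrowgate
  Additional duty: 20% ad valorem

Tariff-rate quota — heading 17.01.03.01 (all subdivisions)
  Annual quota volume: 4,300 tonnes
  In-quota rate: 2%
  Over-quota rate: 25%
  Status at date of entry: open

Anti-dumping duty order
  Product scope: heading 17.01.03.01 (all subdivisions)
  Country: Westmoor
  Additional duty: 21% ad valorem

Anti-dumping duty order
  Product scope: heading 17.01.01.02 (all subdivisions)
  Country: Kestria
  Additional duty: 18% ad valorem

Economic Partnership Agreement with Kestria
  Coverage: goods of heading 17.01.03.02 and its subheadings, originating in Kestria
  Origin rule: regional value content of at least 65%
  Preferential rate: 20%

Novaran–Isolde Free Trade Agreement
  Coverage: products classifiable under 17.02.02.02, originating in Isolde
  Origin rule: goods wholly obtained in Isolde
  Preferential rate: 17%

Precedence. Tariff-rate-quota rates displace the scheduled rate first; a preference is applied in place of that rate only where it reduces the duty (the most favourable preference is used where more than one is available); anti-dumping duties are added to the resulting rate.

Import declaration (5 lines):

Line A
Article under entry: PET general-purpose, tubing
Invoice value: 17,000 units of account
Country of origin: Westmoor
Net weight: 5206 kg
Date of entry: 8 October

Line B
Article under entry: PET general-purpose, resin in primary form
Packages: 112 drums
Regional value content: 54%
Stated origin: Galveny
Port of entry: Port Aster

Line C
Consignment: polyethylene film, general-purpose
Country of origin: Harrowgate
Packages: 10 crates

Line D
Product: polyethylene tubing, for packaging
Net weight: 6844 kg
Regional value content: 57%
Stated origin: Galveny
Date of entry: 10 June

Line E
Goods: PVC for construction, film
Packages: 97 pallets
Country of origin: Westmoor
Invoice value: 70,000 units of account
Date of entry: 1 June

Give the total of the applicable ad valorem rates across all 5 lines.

117%

Line A: PET → 17.02; tubing → 17.02.02; general-purpose → 17.02.02.02. Scheduled 18%. No special measure applies. → 18%.
Line B: PET → 17.02; resin in primary form → 17.02.03; general-purpose → 17.02.03.02. Scheduled 33%. Galveny agreement on 17.01: 17.02.03.02 not covered. → 33%.
Line C: polyethylene → 17.01; film → 17.01.04; general-purpose → 17.01.04.01. Scheduled 36%. No special measure applies. → 36%.
Line D: polyethylene → 17.01; tubing → 17.01.01; for packaging → 17.01.01.03. Scheduled 15%. Galveny agreement on 17.01: RVC < 65%. → 15%.
Line E: PVC → 17.03; film → 17.03.01; for construction → 17.03.01.01. Scheduled 15%. No special measure applies. → 15%.
Sum: 18% + 33% + 36% + 15% + 15% = 117%.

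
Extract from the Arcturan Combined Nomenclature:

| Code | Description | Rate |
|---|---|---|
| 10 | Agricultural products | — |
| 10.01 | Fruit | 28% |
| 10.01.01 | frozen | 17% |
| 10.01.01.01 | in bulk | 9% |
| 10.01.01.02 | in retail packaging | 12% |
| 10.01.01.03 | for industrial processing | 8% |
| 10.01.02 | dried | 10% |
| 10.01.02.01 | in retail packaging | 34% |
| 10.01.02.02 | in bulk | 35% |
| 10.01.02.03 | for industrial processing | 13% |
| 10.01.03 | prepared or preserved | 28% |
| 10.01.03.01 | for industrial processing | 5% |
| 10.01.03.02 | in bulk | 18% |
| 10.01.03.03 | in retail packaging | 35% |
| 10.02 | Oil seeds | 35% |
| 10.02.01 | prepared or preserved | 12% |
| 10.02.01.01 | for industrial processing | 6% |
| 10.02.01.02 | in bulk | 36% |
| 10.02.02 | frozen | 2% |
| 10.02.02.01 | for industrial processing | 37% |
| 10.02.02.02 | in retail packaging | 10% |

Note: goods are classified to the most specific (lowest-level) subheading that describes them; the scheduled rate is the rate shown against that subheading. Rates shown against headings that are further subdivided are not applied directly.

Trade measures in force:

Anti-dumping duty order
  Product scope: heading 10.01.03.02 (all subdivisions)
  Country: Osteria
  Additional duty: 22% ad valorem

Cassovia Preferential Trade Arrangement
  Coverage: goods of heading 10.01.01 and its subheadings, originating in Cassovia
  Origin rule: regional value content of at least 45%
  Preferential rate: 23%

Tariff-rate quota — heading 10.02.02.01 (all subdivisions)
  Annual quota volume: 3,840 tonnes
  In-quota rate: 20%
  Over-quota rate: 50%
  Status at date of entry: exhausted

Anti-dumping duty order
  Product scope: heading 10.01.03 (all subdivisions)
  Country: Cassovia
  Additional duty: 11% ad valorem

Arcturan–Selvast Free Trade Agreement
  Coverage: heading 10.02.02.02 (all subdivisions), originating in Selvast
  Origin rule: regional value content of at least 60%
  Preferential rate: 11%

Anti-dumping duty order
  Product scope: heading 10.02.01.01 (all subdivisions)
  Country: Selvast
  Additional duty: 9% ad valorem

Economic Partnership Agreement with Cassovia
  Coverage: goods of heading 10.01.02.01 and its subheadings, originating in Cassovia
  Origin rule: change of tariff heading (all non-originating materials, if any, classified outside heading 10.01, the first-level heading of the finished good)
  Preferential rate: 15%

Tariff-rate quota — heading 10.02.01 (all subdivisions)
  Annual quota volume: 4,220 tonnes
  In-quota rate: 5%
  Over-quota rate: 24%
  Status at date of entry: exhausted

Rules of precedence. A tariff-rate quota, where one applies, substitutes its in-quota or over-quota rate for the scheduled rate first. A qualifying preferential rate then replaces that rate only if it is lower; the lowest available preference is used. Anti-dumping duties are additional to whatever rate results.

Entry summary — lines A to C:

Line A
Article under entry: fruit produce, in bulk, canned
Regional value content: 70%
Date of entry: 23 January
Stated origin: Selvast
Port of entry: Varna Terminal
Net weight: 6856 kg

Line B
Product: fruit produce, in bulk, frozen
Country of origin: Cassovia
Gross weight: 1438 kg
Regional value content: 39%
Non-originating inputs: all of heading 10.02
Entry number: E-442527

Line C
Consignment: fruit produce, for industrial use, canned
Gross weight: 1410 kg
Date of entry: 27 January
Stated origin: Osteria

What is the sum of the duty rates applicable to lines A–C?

Line A: fruit → 10.01; canned → 10.01.03; in bulk → 10.01.03.02. Scheduled 18%. Selvast agreement on 10.02.02.02: 10.01.03.02 not covered. → 18%.
Line B: fruit → 10.01; frozen → 10.01.01; in bulk → 10.01.01.01. Scheduled 9%. Cassovia agreement on 10.01.01: RVC < 45%; Cassovia agreement on 10.01.02.01: 10.01.01.01 not covered. → 9%.
Line C: fruit → 10.01; canned → 10.01.03; for industrial use → 10.01.03.01. Scheduled 5%. No special measure applies. → 5%.
Sum: 18% + 9% + 5% = 32%.

32%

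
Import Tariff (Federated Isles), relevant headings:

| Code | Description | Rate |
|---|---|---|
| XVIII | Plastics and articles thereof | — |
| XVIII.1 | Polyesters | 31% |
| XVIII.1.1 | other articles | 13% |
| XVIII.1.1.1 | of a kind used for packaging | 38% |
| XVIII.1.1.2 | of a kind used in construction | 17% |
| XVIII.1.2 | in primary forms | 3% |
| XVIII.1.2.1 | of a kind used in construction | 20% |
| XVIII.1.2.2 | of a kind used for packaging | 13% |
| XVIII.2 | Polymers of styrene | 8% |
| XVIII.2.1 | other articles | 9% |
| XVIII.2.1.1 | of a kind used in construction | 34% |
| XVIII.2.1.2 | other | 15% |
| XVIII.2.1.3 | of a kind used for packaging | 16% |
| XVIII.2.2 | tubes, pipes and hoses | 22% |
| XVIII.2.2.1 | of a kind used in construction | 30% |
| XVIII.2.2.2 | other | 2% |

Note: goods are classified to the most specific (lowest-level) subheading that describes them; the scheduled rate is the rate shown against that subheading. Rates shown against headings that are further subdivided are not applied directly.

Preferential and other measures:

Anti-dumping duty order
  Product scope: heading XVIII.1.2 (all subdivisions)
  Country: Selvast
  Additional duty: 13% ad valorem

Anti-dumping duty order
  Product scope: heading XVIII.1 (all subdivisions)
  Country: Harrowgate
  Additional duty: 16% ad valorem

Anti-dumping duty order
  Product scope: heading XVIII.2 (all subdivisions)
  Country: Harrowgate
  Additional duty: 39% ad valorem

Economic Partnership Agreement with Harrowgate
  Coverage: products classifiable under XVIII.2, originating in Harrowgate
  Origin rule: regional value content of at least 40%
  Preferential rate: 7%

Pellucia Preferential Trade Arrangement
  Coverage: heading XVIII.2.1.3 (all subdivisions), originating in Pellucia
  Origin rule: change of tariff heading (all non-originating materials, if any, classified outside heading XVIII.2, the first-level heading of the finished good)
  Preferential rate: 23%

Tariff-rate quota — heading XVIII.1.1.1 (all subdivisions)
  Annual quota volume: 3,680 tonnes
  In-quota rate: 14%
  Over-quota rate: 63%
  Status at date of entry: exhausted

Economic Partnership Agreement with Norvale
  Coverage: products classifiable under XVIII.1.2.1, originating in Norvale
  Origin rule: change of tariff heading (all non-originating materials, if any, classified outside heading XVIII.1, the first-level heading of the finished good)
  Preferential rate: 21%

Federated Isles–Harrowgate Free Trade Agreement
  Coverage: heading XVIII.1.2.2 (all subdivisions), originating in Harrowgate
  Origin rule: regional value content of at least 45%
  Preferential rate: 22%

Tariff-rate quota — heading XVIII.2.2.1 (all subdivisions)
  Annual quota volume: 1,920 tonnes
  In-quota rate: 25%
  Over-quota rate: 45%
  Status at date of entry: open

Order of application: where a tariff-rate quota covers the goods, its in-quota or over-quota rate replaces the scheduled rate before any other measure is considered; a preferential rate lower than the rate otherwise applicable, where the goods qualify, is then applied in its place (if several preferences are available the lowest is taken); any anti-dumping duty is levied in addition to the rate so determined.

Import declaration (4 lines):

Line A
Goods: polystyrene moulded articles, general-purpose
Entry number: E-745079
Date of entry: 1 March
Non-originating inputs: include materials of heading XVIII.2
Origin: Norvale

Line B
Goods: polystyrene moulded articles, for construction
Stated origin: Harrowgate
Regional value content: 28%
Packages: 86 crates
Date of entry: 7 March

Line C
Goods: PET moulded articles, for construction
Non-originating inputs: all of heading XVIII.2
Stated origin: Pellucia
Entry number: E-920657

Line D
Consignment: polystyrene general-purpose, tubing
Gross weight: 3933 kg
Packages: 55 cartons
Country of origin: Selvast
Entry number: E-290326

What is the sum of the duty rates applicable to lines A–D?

Line A: polystyrene → XVIII.2; moulded articles → XVIII.2.1; general-purpose → XVIII.2.1.2. Scheduled 15%. Norvale agreement on XVIII.1.2.1: XVIII.2.1.2 not covered. → 15%.
Line B: polystyrene → XVIII.2; moulded articles → XVIII.2.1; for construction → XVIII.2.1.1. Scheduled 34%. Harrowgate agreement on XVIII.2: RVC < 40%; Harrowgate agreement on XVIII.1.2.2: XVIII.2.1.1 not covered; anti-dumping (Harrowgate, XVIII.2): +39%; total 34% + 39% = 73%. → 73%.
Line C: PET → XVIII.1; moulded articles → XVIII.1.1; for construction → XVIII.1.1.2. Scheduled 17%. Pellucia agreement on XVIII.2.1.3: XVIII.1.1.2 not covered. → 17%.
Line D: polystyrene → XVIII.2; tubing → XVIII.2.2; general-purpose → XVIII.2.2.2. Scheduled 2%. No special measure applies. → 2%.
Sum: 15% + 73% + 17% + 2% = 107%.

107%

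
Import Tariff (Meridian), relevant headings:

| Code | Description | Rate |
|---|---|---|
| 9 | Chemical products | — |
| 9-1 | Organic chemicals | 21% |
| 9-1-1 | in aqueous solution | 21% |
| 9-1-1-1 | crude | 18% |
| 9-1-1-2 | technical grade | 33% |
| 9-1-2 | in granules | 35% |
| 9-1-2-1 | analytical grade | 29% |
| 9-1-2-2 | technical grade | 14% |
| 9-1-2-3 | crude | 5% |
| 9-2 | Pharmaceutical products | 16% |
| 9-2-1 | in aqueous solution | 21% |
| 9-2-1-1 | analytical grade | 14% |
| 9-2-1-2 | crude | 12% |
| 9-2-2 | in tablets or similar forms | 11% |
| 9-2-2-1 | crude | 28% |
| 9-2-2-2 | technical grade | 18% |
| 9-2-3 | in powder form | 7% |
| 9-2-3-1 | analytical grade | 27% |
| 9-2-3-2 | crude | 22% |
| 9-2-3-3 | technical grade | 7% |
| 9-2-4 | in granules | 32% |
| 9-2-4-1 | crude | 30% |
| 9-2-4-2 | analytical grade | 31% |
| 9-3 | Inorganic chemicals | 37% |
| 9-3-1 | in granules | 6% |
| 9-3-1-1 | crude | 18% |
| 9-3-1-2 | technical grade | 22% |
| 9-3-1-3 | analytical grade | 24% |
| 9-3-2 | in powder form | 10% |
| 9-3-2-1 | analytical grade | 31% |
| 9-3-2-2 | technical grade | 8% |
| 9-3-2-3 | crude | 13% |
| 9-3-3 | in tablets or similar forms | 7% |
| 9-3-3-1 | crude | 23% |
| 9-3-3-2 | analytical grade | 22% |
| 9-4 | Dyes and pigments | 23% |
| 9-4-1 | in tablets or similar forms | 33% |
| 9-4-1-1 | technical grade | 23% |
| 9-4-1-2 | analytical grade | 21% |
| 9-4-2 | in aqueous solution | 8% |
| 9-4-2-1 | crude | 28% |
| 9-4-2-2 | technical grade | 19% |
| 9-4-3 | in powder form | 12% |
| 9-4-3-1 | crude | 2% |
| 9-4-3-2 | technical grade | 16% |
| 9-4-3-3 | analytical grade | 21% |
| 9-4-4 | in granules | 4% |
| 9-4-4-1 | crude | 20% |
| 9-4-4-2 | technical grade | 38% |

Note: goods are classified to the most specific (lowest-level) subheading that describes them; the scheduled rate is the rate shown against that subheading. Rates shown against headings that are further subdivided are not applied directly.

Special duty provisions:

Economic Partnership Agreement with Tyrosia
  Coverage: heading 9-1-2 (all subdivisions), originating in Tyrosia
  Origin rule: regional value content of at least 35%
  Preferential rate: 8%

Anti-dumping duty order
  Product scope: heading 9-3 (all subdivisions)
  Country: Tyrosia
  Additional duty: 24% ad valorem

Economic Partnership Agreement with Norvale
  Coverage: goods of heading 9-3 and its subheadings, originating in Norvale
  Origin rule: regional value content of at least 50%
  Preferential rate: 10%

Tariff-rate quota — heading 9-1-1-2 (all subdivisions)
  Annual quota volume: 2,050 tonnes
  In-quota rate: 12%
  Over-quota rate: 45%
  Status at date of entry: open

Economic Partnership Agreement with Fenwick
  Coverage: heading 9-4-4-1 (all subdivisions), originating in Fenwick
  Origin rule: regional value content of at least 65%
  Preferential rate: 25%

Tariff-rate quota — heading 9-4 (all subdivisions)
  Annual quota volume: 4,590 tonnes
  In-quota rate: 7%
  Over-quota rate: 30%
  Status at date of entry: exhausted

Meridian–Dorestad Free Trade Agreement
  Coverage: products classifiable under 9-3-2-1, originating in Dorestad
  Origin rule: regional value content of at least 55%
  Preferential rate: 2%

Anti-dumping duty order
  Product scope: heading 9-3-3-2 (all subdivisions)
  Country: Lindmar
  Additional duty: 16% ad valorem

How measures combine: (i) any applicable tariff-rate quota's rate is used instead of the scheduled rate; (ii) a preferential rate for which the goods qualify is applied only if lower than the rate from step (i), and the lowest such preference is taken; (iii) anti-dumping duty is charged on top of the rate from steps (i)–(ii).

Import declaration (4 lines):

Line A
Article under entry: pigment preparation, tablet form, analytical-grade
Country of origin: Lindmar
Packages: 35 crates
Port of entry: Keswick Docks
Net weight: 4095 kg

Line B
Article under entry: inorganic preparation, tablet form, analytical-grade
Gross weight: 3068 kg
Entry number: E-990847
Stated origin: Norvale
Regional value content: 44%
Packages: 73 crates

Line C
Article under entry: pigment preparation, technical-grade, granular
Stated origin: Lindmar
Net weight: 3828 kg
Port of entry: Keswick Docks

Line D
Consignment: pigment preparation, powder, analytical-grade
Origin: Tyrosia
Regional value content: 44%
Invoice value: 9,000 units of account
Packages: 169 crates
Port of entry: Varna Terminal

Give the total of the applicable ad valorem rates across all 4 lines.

Line A: pigment → 9-4; tablet form → 9-4-1; analytical-grade → 9-4-1-2. Scheduled 21%. quota on 9-4 exhausted → over-quota 30%. → 30%.
Line B: inorganic → 9-3; tablet form → 9-3-3; analytical-grade → 9-3-3-2. Scheduled 22%. Norvale agreement on 9-3: RVC < 50%. → 22%.
Line C: pigment → 9-4; granular → 9-4-4; technical-grade → 9-4-4-2. Scheduled 38%. quota on 9-4 exhausted → over-quota 30%. → 30%.
Line D: pigment → 9-4; powder → 9-4-3; analytical-grade → 9-4-3-3. Scheduled 21%. quota on 9-4 exhausted → over-quota 30%; Tyrosia agreement on 9-1-2: 9-4-3-3 not covered. → 30%.
Sum: 30% + 22% + 30% + 30% = 112%.

112%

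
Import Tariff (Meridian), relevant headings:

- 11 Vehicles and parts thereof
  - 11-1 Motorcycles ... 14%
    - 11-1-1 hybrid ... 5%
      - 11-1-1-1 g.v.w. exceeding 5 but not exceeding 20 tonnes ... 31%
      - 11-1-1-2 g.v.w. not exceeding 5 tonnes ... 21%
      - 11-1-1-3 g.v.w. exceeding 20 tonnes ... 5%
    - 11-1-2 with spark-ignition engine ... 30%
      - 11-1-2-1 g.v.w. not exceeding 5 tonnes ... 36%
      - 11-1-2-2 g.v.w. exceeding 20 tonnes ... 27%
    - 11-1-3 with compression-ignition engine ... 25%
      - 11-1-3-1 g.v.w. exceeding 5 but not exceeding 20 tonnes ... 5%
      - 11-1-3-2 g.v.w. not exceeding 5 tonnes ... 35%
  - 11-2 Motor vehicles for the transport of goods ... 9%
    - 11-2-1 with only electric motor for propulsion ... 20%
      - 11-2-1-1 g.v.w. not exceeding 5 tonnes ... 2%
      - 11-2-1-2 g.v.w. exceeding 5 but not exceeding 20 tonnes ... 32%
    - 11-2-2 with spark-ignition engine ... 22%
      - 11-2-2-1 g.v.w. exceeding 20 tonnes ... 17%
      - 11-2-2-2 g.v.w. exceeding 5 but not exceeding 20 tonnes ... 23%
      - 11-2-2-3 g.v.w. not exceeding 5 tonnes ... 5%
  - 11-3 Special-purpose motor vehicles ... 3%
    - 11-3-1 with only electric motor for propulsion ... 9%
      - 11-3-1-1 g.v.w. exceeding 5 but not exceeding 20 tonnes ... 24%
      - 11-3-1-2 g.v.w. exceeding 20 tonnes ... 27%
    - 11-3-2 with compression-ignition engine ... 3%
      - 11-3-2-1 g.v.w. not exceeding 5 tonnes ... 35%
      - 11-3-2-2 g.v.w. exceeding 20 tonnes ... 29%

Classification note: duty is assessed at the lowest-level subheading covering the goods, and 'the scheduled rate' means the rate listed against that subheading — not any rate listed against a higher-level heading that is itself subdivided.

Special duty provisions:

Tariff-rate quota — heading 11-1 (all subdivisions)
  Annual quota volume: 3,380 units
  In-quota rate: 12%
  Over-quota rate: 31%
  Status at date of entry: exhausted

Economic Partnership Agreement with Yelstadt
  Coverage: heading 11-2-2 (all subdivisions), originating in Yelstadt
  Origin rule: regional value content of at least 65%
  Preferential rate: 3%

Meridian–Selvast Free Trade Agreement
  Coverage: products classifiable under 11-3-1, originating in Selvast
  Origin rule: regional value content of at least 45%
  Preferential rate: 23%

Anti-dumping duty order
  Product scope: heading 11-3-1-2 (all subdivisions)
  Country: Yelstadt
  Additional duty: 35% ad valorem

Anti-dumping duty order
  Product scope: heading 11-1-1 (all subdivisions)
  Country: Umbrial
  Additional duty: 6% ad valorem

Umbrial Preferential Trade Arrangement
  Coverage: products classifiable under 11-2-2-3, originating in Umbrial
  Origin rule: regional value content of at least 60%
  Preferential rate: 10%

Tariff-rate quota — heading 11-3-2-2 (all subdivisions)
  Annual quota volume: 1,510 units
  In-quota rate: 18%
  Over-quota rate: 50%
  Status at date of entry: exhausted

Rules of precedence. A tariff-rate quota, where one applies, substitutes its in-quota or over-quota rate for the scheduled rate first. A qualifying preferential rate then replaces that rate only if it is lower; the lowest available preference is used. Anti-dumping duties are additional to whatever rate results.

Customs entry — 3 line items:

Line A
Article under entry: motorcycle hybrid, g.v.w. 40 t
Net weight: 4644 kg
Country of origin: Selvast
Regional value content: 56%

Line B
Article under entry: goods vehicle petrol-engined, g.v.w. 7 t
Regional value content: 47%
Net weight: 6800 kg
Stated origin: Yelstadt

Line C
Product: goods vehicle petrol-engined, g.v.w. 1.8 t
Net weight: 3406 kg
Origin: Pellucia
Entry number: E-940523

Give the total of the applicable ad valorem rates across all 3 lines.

59%

Line A: motorcycle → 11-1; hybrid → 11-1-1; g.v.w. 40 t → 11-1-1-3. Scheduled 5%. quota on 11-1 exhausted → over-quota 31%; Selvast agreement on 11-3-1: 11-1-1-3 not covered. → 31%.
Line B: goods vehicle → 11-2; petrol-engined → 11-2-2; g.v.w. 7 t → 11-2-2-2. Scheduled 23%. Yelstadt agreement on 11-2-2: RVC < 65%. → 23%.
Line C: goods vehicle → 11-2; petrol-engined → 11-2-2; g.v.w. 1.8 t → 11-2-2-3. Scheduled 5%. No special measure applies. → 5%.
Sum: 31% + 23% + 5% = 59%.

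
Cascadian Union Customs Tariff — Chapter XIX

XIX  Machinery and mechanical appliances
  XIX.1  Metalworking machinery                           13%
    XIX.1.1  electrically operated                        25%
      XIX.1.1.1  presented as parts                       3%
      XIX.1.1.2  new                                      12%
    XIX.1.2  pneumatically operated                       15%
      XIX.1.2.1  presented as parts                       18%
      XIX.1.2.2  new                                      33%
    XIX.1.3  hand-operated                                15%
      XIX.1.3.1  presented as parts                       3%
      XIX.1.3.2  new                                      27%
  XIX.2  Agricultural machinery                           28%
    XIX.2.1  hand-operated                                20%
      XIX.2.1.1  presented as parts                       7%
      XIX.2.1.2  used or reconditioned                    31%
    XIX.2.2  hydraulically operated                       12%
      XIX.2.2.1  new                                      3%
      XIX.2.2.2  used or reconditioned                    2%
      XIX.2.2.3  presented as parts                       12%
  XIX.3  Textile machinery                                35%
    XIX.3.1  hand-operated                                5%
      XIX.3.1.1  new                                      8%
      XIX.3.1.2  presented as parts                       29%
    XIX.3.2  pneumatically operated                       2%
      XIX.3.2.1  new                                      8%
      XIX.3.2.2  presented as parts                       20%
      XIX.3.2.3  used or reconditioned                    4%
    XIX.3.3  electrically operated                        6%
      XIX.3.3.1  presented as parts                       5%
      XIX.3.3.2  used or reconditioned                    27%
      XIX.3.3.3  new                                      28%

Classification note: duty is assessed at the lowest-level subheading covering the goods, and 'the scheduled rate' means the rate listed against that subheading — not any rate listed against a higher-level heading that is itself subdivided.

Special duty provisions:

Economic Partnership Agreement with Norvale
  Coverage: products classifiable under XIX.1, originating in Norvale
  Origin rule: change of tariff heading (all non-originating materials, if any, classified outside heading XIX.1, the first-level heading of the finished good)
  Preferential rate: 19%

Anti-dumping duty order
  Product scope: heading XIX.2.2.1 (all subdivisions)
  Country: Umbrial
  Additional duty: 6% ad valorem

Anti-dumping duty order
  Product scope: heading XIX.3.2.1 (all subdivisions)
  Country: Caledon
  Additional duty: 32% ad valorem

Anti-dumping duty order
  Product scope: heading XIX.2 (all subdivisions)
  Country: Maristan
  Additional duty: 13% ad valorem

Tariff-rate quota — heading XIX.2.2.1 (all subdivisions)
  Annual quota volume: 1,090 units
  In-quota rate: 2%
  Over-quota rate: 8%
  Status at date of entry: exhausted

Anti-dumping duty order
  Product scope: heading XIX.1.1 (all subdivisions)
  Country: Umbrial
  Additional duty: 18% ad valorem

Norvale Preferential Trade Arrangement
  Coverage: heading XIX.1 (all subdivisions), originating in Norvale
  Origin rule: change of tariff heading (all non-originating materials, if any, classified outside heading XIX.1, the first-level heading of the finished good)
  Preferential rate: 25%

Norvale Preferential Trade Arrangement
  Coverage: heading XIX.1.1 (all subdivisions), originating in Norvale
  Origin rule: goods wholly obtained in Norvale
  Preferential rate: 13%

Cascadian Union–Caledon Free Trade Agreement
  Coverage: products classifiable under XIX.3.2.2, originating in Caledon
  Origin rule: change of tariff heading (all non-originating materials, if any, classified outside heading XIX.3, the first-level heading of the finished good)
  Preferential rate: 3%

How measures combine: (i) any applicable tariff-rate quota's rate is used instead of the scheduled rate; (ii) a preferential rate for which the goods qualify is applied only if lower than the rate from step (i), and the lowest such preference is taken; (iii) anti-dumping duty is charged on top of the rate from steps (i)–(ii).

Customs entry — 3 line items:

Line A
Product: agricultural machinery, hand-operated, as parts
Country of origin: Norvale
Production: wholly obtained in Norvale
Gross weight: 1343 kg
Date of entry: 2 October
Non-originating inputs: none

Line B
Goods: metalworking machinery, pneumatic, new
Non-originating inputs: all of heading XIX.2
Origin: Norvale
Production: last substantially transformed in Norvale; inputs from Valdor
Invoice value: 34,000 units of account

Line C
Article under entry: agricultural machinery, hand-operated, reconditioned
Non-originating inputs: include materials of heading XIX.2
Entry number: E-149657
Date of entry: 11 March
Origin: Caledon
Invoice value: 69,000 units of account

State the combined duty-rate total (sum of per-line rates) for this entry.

Line A: agricultural → XIX.2; hand-operated → XIX.2.1; as parts → XIX.2.1.1. Scheduled 7%. Norvale agreement on XIX.1: XIX.2.1.1 not covered; Norvale agreement on XIX.1: XIX.2.1.1 not covered; Norvale agreement on XIX.1.1: XIX.2.1.1 not covered. → 7%.
Line B: metalworking → XIX.1; pneumatic → XIX.1.2; new → XIX.1.2.2. Scheduled 33%. Norvale agreement on XIX.1: CTH met → 19% available; Norvale agreement on XIX.1: CTH met → 25% available; Norvale agreement on XIX.1.1: XIX.1.2.2 not covered; preferential 19%. → 19%.
Line C: agricultural → XIX.2; hand-operated → XIX.2.1; reconditioned → XIX.2.1.2. Scheduled 31%. Caledon agreement on XIX.3.2.2: XIX.2.1.2 not covered. → 31%.
Sum: 7% + 19% + 31% = 57%.

57%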